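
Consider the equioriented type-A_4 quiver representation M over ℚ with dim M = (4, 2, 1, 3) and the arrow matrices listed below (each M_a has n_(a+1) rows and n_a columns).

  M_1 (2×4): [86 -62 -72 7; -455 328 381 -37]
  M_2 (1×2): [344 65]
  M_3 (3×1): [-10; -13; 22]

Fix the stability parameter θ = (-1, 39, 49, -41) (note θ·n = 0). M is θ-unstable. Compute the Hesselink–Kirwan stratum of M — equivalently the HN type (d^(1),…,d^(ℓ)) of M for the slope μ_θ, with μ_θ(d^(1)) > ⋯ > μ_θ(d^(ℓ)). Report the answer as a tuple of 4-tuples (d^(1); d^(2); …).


Via rank(M_{q-1}∘⋯∘M_p): M ≅ I[1,1]^2, I[1,2], I[1,4], I[4,4]^2.
μ_θ-semistable layers: μ^(1)=39; μ^(2)=47/3; μ^(3)=-1; μ^(4)=-41

((0, 1, 0, 0); (0, 1, 1, 1); (4, 0, 0, 0); (0, 0, 0, 2))


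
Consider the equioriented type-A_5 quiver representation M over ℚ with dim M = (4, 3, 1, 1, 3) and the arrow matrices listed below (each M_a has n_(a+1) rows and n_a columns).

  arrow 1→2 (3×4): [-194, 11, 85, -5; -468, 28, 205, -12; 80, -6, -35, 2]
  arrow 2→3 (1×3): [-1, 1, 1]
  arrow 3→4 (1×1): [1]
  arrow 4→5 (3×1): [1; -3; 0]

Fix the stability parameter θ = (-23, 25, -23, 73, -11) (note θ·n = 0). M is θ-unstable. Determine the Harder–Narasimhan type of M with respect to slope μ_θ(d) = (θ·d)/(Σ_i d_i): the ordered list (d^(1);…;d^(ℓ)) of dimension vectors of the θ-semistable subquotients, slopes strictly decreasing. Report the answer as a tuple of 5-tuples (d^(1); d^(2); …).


Via rank(M_{q-1}∘⋯∘M_p): M ≅ I[1,1]^2, I[1,2], I[1,5], I[2,2], I[5,5]^2.
μ_θ-semistable layers: μ^(1)=31; μ^(2)=25; μ^(3)=1; μ^(4)=-11; μ^(5)=-23

((0, 0, 0, 1, 1); (0, 2, 0, 0, 0); (0, 1, 1, 0, 0); (0, 0, 0, 0, 2); (4, 0, 0, 0, 0))


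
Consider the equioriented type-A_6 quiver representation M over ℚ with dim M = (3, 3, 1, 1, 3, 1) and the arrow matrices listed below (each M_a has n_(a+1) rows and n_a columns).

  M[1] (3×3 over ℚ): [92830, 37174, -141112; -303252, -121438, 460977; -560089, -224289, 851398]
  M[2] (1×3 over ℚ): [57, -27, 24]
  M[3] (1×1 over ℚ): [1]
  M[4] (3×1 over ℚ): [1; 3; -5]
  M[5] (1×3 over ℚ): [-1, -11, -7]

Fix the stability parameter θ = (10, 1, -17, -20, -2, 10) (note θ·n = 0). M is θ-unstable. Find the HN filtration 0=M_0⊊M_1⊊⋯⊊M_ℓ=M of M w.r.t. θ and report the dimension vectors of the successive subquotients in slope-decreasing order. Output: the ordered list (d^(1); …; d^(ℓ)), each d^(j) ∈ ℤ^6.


Via rank(M_{q-1}∘⋯∘M_p): M ≅ I[1,1], I[1,2], I[1,6], I[2,2], I[5,5]^2.
μ_θ-semistable layers: μ^(1)=10; μ^(2)=11/2; μ^(3)=1; μ^(4)=-2; μ^(5)=-13/2

((1, 0, 0, 0, 0, 1); (1, 1, 0, 0, 0, 0); (0, 1, 0, 0, 0, 0); (0, 0, 0, 0, 3, 0); (1, 1, 1, 1, 0, 0))


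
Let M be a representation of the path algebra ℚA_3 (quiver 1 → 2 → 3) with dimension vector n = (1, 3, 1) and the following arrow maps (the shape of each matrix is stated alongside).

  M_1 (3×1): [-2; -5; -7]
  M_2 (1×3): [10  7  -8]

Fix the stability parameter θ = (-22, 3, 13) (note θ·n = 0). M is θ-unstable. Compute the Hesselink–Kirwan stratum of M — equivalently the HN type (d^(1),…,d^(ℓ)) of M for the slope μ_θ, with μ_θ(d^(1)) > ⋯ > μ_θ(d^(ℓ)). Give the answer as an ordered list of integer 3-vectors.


Interval decomposition of M: I[1,3], I[2,2]^2.
HN type (ℓ=3): μ^(1)=13; μ^(2)=3; μ^(3)=-22

((0, 0, 1); (0, 3, 0); (1, 0, 0))


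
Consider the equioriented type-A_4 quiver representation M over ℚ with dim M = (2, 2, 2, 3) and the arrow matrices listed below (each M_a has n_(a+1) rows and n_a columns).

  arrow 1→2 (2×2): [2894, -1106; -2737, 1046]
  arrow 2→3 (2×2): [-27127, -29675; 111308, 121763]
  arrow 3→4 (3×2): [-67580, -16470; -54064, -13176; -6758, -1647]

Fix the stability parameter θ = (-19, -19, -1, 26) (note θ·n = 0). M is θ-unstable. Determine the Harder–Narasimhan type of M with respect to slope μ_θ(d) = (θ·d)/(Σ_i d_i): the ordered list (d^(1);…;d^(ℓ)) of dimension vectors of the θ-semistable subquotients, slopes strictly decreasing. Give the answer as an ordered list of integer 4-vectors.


Interval decomposition of M: I[1,3], I[1,4], I[4,4]^2.
HN type (ℓ=3): μ^(1)=26; μ^(2)=-1; μ^(3)=-19

((0, 0, 0, 3); (0, 0, 2, 0); (2, 2, 0, 0))


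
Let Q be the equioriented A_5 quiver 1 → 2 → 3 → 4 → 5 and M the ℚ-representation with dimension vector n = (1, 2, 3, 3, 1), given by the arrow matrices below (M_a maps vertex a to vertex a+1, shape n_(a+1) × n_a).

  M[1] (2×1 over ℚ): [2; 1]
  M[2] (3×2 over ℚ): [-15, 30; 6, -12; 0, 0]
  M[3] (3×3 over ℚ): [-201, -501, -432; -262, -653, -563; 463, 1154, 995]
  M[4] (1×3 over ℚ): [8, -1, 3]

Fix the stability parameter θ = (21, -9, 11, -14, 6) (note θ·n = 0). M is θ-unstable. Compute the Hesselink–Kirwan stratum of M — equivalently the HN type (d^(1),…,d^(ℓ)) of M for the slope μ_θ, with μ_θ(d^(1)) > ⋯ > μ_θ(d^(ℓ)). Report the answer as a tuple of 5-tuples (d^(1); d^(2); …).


Via rank(M_{q-1}∘⋯∘M_p): M ≅ I[1,2], I[2,5], I[3,3], I[3,4], I[4,4].
μ_θ-semistable layers: μ^(1)=11; μ^(2)=6; μ^(3)=-3/2; μ^(4)=-9; μ^(5)=-14

((0, 0, 1, 0, 0); (1, 1, 0, 0, 1); (0, 0, 2, 2, 0); (0, 1, 0, 0, 0); (0, 0, 0, 1, 0))


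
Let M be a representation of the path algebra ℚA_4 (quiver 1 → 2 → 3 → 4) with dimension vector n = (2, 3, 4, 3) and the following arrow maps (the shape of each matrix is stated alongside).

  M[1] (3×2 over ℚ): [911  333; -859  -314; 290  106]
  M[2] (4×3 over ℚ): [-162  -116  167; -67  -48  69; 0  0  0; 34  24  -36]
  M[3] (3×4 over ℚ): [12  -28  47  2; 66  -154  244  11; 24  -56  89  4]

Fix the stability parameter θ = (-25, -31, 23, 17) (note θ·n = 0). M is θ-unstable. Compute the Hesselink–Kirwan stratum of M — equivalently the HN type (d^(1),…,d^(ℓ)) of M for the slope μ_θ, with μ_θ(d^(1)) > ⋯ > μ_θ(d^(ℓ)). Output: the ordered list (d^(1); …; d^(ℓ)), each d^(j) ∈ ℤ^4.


Barcode: M ≅ I[1,2], I[1,3], I[2,3], I[3,4]^2, I[4,4]. HN layers by μ_θ (5 steps, strictly decreasing):
  μ^(1)=23; μ^(2)=20; μ^(3)=17; μ^(4)=-28; μ^(5)=-31

((0, 0, 2, 0); (0, 0, 2, 2); (0, 0, 0, 1); (2, 2, 0, 0); (0, 1, 0, 0))


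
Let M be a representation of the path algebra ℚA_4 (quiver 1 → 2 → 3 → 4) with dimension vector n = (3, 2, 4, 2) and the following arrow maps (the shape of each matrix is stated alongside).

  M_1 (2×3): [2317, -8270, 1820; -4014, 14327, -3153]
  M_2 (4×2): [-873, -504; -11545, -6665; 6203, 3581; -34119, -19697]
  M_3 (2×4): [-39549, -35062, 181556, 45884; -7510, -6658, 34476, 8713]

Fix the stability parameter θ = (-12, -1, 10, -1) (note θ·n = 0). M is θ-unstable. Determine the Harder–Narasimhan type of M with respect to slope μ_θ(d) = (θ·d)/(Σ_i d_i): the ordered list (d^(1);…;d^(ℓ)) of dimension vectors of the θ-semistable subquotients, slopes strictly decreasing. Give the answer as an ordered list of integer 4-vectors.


Via rank(M_{q-1}∘⋯∘M_p): M ≅ I[1,1], I[1,4]^2, I[3,3]^2.
μ_θ-semistable layers: μ^(1)=10; μ^(2)=9/2; μ^(3)=-1; μ^(4)=-12

((0, 0, 2, 0); (0, 0, 2, 2); (0, 2, 0, 0); (3, 0, 0, 0))


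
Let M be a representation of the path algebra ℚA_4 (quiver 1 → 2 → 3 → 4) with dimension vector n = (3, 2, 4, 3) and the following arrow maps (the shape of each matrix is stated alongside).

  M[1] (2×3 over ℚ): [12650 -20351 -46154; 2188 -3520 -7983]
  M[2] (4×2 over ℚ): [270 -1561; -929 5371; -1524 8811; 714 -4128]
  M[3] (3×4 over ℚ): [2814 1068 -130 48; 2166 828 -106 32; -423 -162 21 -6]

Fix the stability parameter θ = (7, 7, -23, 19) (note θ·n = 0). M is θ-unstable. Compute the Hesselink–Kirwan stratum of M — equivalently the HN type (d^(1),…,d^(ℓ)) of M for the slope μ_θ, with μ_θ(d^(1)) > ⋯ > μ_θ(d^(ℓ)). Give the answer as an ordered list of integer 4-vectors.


Barcode: M ≅ I[1,1], I[1,3]^2, I[3,4]^2, I[4,4]. HN layers by μ_θ (4 steps, strictly decreasing):
  μ^(1)=19; μ^(2)=7; μ^(3)=-3; μ^(4)=-23

((0, 0, 0, 3); (1, 0, 0, 0); (2, 2, 2, 0); (0, 0, 2, 0))


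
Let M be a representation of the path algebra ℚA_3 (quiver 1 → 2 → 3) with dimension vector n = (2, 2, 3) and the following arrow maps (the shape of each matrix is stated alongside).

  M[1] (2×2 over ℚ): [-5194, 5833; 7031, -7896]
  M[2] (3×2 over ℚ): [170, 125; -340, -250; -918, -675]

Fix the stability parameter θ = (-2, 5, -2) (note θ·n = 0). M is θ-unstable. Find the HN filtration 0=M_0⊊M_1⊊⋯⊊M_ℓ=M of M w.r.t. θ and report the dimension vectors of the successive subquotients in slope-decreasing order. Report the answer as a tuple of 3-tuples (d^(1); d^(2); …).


Barcode: M ≅ I[1,2], I[1,3], I[3,3]^2. HN layers by μ_θ (3 steps, strictly decreasing):
  μ^(1)=5; μ^(2)=3/2; μ^(3)=-2

((0, 1, 0); (0, 1, 1); (2, 0, 2))


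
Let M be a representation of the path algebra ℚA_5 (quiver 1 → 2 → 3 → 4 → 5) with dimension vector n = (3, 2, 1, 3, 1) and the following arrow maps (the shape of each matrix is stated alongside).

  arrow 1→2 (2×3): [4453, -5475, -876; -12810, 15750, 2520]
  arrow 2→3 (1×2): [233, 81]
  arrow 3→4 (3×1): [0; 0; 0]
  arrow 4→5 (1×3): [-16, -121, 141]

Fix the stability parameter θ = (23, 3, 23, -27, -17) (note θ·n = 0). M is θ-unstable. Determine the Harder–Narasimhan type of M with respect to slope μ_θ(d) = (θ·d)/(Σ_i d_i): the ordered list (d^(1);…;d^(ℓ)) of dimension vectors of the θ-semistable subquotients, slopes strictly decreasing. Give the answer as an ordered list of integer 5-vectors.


Barcode: M ≅ I[1,1]^2, I[1,3], I[2,2], I[4,4]^2, I[4,5]. HN layers by μ_θ (5 steps, strictly decreasing):
  μ^(1)=23; μ^(2)=13; μ^(3)=3; μ^(4)=-17; μ^(5)=-27

((2, 0, 1, 0, 0); (1, 1, 0, 0, 0); (0, 1, 0, 0, 0); (0, 0, 0, 0, 1); (0, 0, 0, 3, 0))


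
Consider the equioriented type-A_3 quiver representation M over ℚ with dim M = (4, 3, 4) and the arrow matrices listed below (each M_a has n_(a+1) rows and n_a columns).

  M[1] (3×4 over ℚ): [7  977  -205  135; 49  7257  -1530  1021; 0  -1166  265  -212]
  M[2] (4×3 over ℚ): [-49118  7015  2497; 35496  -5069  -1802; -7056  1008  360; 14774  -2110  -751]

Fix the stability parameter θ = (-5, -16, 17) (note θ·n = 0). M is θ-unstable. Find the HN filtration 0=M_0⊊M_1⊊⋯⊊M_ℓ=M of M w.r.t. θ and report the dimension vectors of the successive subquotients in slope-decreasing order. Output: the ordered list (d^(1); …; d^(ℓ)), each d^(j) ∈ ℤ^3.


Interval decomposition of M: I[1,1]^2, I[1,3]^2, I[2,2], I[3,3]^2.
HN type (ℓ=4): μ^(1)=17; μ^(2)=-5; μ^(3)=-21/2; μ^(4)=-16

((0, 0, 4); (2, 0, 0); (2, 2, 0); (0, 1, 0))


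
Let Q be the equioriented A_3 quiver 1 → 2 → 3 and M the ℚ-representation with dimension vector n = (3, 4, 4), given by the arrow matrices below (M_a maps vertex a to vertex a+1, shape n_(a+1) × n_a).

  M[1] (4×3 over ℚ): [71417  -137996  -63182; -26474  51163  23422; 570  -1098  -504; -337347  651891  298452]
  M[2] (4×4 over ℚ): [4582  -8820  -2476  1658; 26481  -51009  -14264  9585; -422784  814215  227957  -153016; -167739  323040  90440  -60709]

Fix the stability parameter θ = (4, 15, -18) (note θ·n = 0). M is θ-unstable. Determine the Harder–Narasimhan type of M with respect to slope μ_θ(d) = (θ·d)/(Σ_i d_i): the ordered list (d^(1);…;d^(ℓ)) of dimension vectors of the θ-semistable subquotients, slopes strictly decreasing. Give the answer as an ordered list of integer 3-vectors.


Barcode: M ≅ I[1,1], I[1,2], I[1,3], I[2,3]^2, I[3,3]. HN layers by μ_θ (5 steps, strictly decreasing):
  μ^(1)=15; μ^(2)=4; μ^(3)=1/3; μ^(4)=-3/2; μ^(5)=-18

((0, 1, 0); (2, 0, 0); (1, 1, 1); (0, 2, 2); (0, 0, 1))


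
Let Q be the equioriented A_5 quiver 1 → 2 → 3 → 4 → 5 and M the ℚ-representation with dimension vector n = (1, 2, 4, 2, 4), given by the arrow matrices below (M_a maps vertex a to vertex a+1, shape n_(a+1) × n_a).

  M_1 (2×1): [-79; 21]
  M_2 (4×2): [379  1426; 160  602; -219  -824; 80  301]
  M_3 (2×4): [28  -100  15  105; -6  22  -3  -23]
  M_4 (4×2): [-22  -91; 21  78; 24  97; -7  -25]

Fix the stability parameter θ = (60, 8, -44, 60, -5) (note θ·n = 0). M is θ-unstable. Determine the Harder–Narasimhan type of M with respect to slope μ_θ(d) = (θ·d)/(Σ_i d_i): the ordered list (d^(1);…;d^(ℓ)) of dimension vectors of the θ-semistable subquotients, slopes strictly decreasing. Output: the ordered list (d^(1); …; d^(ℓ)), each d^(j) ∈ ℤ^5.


Interval decomposition of M: I[1,3], I[2,5], I[3,3], I[3,5], I[5,5]^2.
HN type (ℓ=5): μ^(1)=55/2; μ^(2)=8; μ^(3)=-5; μ^(4)=-18; μ^(5)=-44

((0, 0, 0, 2, 2); (1, 1, 1, 0, 0); (0, 0, 0, 0, 2); (0, 1, 1, 0, 0); (0, 0, 2, 0, 0))


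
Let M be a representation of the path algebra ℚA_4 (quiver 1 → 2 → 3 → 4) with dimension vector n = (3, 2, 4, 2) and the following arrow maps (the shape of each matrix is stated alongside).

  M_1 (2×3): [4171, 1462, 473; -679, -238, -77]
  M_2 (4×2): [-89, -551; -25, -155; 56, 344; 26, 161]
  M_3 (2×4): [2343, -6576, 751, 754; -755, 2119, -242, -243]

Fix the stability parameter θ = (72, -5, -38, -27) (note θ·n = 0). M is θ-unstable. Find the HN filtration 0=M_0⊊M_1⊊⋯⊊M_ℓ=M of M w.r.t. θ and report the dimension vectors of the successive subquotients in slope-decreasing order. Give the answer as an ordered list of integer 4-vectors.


Via rank(M_{q-1}∘⋯∘M_p): M ≅ I[1,1]^2, I[1,4], I[2,4], I[3,3]^2.
μ_θ-semistable layers: μ^(1)=72; μ^(2)=1/2; μ^(3)=-70/3; μ^(4)=-38

((2, 0, 0, 0); (1, 1, 1, 1); (0, 1, 1, 1); (0, 0, 2, 0))


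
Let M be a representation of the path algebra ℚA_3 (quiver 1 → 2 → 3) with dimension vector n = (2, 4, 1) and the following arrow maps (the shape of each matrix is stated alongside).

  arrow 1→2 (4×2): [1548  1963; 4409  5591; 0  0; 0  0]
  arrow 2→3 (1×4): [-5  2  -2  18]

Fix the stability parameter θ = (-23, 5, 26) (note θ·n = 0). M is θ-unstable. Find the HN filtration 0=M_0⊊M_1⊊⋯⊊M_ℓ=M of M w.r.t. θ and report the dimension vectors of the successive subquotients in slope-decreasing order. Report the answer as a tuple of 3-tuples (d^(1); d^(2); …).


Barcode: M ≅ I[1,2], I[1,3], I[2,2]^2. HN layers by μ_θ (3 steps, strictly decreasing):
  μ^(1)=26; μ^(2)=5; μ^(3)=-23

((0, 0, 1); (0, 4, 0); (2, 0, 0))


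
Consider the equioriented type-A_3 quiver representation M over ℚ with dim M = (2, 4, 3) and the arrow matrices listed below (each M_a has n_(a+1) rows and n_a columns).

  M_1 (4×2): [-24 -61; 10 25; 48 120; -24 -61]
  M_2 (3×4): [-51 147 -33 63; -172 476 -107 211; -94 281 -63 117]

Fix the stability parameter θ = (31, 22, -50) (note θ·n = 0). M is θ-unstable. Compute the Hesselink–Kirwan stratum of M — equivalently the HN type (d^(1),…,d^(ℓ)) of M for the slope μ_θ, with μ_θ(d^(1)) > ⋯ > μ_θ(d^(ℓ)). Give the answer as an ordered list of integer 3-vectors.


Via rank(M_{q-1}∘⋯∘M_p): M ≅ I[1,3]^2, I[2,2], I[2,3].
μ_θ-semistable layers: μ^(1)=22; μ^(2)=1; μ^(3)=-14

((0, 1, 0); (2, 2, 2); (0, 1, 1))


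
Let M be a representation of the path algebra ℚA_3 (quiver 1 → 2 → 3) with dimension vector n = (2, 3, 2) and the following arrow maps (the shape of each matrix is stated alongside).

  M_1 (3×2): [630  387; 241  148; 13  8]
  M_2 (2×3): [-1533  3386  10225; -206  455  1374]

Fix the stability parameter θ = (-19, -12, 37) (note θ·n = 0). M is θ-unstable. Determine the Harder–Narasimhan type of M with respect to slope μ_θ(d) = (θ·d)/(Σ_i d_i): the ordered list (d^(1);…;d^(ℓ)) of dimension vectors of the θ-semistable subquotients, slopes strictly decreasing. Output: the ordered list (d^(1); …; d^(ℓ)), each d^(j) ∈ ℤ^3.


Barcode: M ≅ I[1,3]^2, I[2,2]. HN layers by μ_θ (3 steps, strictly decreasing):
  μ^(1)=37; μ^(2)=-12; μ^(3)=-19

((0, 0, 2); (0, 3, 0); (2, 0, 0))


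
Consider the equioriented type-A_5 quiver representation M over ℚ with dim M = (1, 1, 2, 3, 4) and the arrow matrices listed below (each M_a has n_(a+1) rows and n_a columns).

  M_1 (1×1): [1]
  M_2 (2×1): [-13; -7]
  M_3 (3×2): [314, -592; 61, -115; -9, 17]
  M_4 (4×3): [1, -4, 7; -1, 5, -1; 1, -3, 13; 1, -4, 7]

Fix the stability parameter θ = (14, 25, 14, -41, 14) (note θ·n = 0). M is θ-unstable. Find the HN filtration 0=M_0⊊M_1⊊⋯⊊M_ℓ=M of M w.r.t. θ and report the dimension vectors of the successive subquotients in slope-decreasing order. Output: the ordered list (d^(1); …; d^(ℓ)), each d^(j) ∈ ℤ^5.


Barcode: M ≅ I[1,4], I[3,5], I[4,5], I[5,5]^2. HN layers by μ_θ (4 steps, strictly decreasing):
  μ^(1)=14; μ^(2)=3; μ^(3)=-27/2; μ^(4)=-41

((0, 0, 0, 0, 4); (1, 1, 1, 1, 0); (0, 0, 1, 1, 0); (0, 0, 0, 1, 0))


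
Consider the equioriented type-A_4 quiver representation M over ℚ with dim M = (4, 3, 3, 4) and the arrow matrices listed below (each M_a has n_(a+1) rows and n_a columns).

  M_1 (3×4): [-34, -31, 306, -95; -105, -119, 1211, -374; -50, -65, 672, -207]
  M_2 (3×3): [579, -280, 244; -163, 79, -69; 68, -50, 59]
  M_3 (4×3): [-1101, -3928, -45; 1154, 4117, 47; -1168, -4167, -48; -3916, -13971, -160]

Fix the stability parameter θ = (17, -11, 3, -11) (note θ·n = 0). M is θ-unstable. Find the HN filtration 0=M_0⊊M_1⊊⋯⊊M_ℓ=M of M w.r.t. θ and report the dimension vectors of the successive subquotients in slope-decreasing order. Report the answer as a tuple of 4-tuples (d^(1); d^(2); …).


Via rank(M_{q-1}∘⋯∘M_p): M ≅ I[1,1], I[1,4]^3, I[4,4].
μ_θ-semistable layers: μ^(1)=17; μ^(2)=-1/2; μ^(3)=-11

((1, 0, 0, 0); (3, 3, 3, 3); (0, 0, 0, 1))


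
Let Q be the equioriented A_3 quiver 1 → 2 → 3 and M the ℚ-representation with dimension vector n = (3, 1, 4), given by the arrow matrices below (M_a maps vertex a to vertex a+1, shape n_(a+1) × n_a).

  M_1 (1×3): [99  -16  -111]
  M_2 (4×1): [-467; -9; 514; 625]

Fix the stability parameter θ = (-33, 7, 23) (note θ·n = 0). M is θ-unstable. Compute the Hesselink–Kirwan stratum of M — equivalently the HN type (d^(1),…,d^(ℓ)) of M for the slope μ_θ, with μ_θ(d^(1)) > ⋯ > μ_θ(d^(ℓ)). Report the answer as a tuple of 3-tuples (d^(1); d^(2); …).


Barcode: M ≅ I[1,1]^2, I[1,3], I[3,3]^3. HN layers by μ_θ (3 steps, strictly decreasing):
  μ^(1)=23; μ^(2)=7; μ^(3)=-33

((0, 0, 4); (0, 1, 0); (3, 0, 0))


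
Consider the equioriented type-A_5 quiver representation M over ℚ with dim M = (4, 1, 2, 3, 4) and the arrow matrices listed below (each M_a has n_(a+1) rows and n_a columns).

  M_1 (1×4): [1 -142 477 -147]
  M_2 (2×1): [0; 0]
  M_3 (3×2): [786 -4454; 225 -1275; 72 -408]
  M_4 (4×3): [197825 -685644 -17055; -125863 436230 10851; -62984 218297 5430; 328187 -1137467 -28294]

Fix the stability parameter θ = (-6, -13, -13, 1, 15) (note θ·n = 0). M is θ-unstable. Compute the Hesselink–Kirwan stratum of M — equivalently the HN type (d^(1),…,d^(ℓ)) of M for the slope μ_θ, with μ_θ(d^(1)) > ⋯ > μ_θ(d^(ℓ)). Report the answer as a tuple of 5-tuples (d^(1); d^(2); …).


Barcode: M ≅ I[1,1]^3, I[1,2], I[3,3], I[3,5], I[4,5]^2, I[5,5]. HN layers by μ_θ (5 steps, strictly decreasing):
  μ^(1)=15; μ^(2)=1; μ^(3)=-6; μ^(4)=-19/2; μ^(5)=-13

((0, 0, 0, 0, 4); (0, 0, 0, 3, 0); (3, 0, 0, 0, 0); (1, 1, 0, 0, 0); (0, 0, 2, 0, 0))


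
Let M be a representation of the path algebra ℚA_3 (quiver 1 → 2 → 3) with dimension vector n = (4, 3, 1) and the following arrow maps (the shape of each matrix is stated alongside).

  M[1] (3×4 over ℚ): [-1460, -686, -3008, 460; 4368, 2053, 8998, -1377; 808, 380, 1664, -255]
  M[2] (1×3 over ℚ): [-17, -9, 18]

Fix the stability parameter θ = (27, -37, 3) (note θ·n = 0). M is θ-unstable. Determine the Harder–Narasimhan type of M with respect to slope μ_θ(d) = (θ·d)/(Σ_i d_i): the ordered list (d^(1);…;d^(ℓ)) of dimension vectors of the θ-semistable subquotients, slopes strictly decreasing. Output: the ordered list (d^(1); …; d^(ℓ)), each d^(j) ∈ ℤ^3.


Barcode: M ≅ I[1,1], I[1,2]^2, I[1,3]. HN layers by μ_θ (3 steps, strictly decreasing):
  μ^(1)=27; μ^(2)=3; μ^(3)=-5

((1, 0, 0); (0, 0, 1); (3, 3, 0))


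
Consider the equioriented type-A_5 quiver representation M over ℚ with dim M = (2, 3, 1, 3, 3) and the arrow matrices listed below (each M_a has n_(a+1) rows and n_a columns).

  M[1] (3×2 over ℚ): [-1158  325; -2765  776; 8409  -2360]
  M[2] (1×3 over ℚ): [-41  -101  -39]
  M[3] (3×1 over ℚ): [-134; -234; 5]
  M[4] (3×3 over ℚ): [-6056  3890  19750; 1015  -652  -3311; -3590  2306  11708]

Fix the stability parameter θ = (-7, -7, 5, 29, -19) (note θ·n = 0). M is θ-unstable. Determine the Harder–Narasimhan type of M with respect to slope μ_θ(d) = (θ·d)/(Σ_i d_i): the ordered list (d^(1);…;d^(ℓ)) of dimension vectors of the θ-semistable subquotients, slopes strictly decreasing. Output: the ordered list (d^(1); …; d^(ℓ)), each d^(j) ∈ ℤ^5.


Barcode: M ≅ I[1,2], I[1,5], I[2,2], I[4,4], I[4,5], I[5,5]. HN layers by μ_θ (4 steps, strictly decreasing):
  μ^(1)=29; μ^(2)=5; μ^(3)=-7; μ^(4)=-19

((0, 0, 0, 1, 0); (0, 0, 1, 2, 2); (2, 3, 0, 0, 0); (0, 0, 0, 0, 1))


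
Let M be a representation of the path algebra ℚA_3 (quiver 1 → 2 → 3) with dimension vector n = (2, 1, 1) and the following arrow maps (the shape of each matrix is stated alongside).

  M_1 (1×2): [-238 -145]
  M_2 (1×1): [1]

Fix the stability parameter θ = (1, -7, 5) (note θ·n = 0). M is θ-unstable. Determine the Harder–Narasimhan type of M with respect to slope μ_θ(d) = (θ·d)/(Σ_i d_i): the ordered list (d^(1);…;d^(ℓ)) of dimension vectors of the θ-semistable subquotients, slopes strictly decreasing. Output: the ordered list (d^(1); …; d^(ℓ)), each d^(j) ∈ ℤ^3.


Barcode: M ≅ I[1,1], I[1,3]. HN layers by μ_θ (3 steps, strictly decreasing):
  μ^(1)=5; μ^(2)=1; μ^(3)=-3

((0, 0, 1); (1, 0, 0); (1, 1, 0))


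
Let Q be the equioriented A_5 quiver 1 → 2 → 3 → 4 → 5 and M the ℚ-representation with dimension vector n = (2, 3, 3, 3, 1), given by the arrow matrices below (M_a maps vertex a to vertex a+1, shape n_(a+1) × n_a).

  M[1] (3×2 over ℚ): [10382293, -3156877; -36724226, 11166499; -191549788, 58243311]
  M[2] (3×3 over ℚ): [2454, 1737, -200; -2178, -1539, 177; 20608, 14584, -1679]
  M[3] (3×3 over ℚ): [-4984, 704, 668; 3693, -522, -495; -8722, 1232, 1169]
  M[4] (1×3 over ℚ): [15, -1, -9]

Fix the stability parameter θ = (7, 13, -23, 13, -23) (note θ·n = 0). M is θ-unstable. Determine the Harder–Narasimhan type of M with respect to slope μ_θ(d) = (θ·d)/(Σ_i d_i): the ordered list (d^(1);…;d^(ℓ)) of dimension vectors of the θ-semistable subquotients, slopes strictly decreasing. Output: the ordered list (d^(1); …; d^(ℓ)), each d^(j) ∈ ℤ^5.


Via rank(M_{q-1}∘⋯∘M_p): M ≅ I[1,2], I[1,5], I[2,4], I[3,3], I[4,4].
μ_θ-semistable layers: μ^(1)=13; μ^(2)=7; μ^(3)=-13/5; μ^(4)=-5; μ^(5)=-23

((0, 1, 0, 2, 0); (1, 0, 0, 0, 0); (1, 1, 1, 1, 1); (0, 1, 1, 0, 0); (0, 0, 1, 0, 0))


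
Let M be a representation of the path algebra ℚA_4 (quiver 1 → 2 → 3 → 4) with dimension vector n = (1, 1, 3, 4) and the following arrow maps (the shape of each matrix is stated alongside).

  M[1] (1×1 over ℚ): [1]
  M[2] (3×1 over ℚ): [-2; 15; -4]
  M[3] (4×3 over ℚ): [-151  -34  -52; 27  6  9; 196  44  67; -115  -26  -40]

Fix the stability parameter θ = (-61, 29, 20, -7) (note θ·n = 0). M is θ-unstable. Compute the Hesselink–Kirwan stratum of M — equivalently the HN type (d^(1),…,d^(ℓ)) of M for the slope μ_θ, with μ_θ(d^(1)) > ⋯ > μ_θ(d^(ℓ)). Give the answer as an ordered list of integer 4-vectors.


Interval decomposition of M: I[1,3], I[3,4]^2, I[4,4]^2.
HN type (ℓ=4): μ^(1)=49/2; μ^(2)=13/2; μ^(3)=-7; μ^(4)=-61

((0, 1, 1, 0); (0, 0, 2, 2); (0, 0, 0, 2); (1, 0, 0, 0))


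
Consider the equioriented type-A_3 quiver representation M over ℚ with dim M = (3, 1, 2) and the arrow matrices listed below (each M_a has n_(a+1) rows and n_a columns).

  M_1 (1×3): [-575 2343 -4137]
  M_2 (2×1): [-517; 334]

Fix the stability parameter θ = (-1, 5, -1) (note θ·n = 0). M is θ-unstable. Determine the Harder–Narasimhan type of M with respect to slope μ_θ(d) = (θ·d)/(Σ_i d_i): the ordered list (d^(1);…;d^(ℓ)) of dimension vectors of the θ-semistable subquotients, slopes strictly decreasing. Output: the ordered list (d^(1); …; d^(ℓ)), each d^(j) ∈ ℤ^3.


Interval decomposition of M: I[1,1]^2, I[1,3], I[3,3].
HN type (ℓ=2): μ^(1)=2; μ^(2)=-1

((0, 1, 1); (3, 0, 1))


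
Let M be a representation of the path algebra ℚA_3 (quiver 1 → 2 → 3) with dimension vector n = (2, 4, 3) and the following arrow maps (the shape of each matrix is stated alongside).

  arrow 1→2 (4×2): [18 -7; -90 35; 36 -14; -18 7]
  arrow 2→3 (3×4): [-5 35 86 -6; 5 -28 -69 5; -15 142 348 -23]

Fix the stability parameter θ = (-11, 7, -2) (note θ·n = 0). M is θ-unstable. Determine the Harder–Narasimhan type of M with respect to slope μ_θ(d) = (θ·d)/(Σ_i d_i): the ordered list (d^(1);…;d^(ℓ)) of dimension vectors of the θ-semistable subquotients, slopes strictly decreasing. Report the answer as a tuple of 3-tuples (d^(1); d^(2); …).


Via rank(M_{q-1}∘⋯∘M_p): M ≅ I[1,1], I[1,3], I[2,2], I[2,3]^2.
μ_θ-semistable layers: μ^(1)=7; μ^(2)=5/2; μ^(3)=-11

((0, 1, 0); (0, 3, 3); (2, 0, 0))


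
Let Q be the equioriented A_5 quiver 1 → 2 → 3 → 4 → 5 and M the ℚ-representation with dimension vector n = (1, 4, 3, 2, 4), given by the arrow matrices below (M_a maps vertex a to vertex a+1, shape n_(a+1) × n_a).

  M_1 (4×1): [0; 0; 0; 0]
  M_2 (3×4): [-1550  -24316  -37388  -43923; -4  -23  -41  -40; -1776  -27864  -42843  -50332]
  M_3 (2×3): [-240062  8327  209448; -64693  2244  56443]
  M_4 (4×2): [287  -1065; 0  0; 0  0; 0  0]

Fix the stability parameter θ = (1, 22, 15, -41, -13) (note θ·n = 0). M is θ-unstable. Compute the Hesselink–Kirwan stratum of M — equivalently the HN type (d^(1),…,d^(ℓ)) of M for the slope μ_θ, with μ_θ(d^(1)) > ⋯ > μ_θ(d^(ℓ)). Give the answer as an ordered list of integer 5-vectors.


Barcode: M ≅ I[1,1], I[2,2], I[2,3], I[2,4], I[2,5], I[5,5]^3. HN layers by μ_θ (6 steps, strictly decreasing):
  μ^(1)=22; μ^(2)=37/2; μ^(3)=1; μ^(4)=-4/3; μ^(5)=-17/4; μ^(6)=-13

((0, 1, 0, 0, 0); (0, 1, 1, 0, 0); (1, 0, 0, 0, 0); (0, 1, 1, 1, 0); (0, 1, 1, 1, 1); (0, 0, 0, 0, 3))


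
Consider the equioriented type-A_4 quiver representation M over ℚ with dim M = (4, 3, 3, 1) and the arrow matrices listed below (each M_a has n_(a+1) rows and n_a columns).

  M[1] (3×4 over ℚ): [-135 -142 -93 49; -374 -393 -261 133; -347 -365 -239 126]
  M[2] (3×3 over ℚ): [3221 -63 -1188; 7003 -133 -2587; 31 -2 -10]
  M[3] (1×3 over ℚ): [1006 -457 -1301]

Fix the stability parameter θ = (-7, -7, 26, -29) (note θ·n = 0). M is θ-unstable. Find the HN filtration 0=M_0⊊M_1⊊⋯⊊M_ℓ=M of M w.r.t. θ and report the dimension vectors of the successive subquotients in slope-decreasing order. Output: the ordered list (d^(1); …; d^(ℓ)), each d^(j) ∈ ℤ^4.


Barcode: M ≅ I[1,1], I[1,3]^2, I[1,4]. HN layers by μ_θ (3 steps, strictly decreasing):
  μ^(1)=26; μ^(2)=-3/2; μ^(3)=-7

((0, 0, 2, 0); (0, 0, 1, 1); (4, 3, 0, 0))


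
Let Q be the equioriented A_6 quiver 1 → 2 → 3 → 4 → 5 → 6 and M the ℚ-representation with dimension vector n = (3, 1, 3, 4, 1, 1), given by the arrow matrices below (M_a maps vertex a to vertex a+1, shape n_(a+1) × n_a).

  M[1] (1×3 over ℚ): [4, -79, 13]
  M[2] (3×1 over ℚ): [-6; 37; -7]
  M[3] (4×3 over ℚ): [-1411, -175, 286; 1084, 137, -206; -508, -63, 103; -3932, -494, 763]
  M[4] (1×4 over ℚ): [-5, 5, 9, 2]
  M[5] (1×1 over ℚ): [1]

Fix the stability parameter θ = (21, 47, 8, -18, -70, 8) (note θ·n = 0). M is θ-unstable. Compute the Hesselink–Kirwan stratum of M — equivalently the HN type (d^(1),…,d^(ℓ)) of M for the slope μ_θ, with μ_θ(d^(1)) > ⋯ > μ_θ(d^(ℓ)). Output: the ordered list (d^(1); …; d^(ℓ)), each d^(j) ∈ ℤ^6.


Interval decomposition of M: I[1,1]^2, I[1,4], I[3,4], I[3,6], I[4,4].
HN type (ℓ=6): μ^(1)=21; μ^(2)=29/2; μ^(3)=8; μ^(4)=-5; μ^(5)=-18; μ^(6)=-80/3

((2, 0, 0, 0, 0, 0); (1, 1, 1, 1, 0, 0); (0, 0, 0, 0, 0, 1); (0, 0, 1, 1, 0, 0); (0, 0, 0, 1, 0, 0); (0, 0, 1, 1, 1, 0))


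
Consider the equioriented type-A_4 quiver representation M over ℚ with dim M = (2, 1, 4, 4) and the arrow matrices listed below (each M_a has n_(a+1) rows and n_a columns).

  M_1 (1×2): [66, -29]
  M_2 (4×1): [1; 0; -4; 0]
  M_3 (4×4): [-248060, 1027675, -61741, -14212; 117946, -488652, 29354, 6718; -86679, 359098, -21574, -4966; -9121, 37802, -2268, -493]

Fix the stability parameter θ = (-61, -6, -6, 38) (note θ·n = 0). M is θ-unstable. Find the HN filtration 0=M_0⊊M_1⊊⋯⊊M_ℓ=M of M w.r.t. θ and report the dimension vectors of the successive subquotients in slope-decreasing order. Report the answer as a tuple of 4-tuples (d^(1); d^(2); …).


Via rank(M_{q-1}∘⋯∘M_p): M ≅ I[1,1], I[1,4], I[3,4]^3.
μ_θ-semistable layers: μ^(1)=38; μ^(2)=-6; μ^(3)=-61

((0, 0, 0, 4); (0, 1, 4, 0); (2, 0, 0, 0))


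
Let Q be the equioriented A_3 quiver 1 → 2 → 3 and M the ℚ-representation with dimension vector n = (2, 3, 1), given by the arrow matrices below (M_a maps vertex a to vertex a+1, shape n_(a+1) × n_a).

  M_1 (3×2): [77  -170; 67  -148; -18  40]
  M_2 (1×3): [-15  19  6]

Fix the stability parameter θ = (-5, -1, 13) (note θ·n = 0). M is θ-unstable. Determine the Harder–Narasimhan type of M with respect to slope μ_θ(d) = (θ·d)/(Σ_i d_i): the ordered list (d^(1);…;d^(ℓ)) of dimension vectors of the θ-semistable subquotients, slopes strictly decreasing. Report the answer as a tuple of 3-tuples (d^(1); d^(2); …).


Interval decomposition of M: I[1,2], I[1,3], I[2,2].
HN type (ℓ=3): μ^(1)=13; μ^(2)=-1; μ^(3)=-5

((0, 0, 1); (0, 3, 0); (2, 0, 0))


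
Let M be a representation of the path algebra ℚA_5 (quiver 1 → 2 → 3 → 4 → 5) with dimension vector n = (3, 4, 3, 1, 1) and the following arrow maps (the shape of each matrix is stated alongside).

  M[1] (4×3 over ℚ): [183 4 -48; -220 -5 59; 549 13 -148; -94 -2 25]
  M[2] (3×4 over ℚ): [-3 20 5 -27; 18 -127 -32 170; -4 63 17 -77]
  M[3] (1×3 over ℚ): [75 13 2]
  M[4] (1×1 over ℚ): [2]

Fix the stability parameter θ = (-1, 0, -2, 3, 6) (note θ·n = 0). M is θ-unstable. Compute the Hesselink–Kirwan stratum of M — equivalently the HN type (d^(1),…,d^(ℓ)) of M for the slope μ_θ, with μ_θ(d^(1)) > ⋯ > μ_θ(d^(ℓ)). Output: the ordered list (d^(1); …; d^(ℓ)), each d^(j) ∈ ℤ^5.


Interval decomposition of M: I[1,3]^2, I[1,5], I[2,2].
HN type (ℓ=4): μ^(1)=6; μ^(2)=3; μ^(3)=0; μ^(4)=-1

((0, 0, 0, 0, 1); (0, 0, 0, 1, 0); (0, 1, 0, 0, 0); (3, 3, 3, 0, 0))


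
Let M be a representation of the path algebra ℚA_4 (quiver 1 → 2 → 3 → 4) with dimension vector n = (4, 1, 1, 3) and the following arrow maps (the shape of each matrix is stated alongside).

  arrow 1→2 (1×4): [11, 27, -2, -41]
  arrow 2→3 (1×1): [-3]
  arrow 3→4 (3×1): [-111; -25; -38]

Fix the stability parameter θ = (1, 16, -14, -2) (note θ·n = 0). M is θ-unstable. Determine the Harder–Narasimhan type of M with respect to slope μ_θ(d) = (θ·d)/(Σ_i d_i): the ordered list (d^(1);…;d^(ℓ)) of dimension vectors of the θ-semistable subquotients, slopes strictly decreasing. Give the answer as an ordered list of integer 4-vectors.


Barcode: M ≅ I[1,1]^3, I[1,4], I[4,4]^2. HN layers by μ_θ (3 steps, strictly decreasing):
  μ^(1)=1; μ^(2)=1/4; μ^(3)=-2

((3, 0, 0, 0); (1, 1, 1, 1); (0, 0, 0, 2))


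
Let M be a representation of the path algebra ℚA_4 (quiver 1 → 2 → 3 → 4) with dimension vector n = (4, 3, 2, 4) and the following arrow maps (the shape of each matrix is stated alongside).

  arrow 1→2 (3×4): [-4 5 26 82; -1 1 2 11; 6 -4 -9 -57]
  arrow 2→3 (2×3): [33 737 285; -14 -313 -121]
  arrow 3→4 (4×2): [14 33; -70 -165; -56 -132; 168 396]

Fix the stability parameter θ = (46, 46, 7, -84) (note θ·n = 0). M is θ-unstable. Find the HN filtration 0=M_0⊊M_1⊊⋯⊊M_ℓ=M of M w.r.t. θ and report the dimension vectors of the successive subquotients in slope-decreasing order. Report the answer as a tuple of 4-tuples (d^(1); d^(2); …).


Interval decomposition of M: I[1,1], I[1,2], I[1,3], I[1,4], I[4,4]^3.
HN type (ℓ=4): μ^(1)=46; μ^(2)=33; μ^(3)=15/4; μ^(4)=-84

((2, 1, 0, 0); (1, 1, 1, 0); (1, 1, 1, 1); (0, 0, 0, 3))


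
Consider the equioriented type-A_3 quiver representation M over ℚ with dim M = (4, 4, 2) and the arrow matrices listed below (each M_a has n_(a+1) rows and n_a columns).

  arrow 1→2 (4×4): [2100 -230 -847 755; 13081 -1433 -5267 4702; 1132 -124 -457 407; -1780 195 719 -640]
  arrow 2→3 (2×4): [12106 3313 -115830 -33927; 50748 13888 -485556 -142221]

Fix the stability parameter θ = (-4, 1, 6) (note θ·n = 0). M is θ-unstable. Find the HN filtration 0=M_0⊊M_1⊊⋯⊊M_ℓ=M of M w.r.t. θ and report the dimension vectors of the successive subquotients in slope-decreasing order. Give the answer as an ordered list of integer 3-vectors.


Via rank(M_{q-1}∘⋯∘M_p): M ≅ I[1,1], I[1,2], I[1,3]^2, I[2,2].
μ_θ-semistable layers: μ^(1)=6; μ^(2)=1; μ^(3)=-4

((0, 0, 2); (0, 4, 0); (4, 0, 0))


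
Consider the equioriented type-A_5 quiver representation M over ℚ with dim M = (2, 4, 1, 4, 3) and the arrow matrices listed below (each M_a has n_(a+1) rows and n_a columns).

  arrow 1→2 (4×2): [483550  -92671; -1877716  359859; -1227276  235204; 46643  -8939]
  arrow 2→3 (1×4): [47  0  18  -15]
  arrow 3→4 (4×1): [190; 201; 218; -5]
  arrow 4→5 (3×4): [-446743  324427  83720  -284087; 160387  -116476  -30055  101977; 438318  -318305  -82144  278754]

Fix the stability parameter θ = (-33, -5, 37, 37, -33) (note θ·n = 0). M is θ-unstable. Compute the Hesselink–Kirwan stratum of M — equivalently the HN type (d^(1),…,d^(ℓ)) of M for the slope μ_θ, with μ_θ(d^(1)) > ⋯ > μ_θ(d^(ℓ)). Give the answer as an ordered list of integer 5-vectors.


Barcode: M ≅ I[1,2], I[1,5], I[2,2]^2, I[4,4], I[4,5]^2. HN layers by μ_θ (5 steps, strictly decreasing):
  μ^(1)=37; μ^(2)=41/3; μ^(3)=2; μ^(4)=-5; μ^(5)=-33

((0, 0, 0, 1, 0); (0, 0, 1, 1, 1); (0, 0, 0, 2, 2); (0, 4, 0, 0, 0); (2, 0, 0, 0, 0))


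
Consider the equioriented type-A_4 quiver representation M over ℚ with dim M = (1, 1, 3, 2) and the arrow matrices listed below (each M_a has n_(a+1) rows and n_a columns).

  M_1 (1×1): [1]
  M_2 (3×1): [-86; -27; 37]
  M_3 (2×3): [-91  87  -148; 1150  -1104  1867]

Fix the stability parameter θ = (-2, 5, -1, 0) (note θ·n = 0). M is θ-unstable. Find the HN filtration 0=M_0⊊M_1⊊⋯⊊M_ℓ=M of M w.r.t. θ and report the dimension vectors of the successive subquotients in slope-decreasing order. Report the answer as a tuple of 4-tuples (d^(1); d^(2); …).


Barcode: M ≅ I[1,4], I[3,3], I[3,4]. HN layers by μ_θ (4 steps, strictly decreasing):
  μ^(1)=4/3; μ^(2)=0; μ^(3)=-1; μ^(4)=-2

((0, 1, 1, 1); (0, 0, 0, 1); (0, 0, 2, 0); (1, 0, 0, 0))


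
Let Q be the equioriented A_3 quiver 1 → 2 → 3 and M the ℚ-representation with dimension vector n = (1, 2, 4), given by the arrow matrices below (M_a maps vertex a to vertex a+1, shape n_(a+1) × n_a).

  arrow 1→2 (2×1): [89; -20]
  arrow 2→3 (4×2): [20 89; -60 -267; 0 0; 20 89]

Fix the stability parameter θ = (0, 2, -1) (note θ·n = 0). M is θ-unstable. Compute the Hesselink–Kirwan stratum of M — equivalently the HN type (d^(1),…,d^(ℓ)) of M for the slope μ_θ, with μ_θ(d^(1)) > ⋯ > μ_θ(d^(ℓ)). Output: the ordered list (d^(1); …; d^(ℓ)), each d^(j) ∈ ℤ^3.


Barcode: M ≅ I[1,2], I[2,3], I[3,3]^3. HN layers by μ_θ (4 steps, strictly decreasing):
  μ^(1)=2; μ^(2)=1/2; μ^(3)=0; μ^(4)=-1

((0, 1, 0); (0, 1, 1); (1, 0, 0); (0, 0, 3))


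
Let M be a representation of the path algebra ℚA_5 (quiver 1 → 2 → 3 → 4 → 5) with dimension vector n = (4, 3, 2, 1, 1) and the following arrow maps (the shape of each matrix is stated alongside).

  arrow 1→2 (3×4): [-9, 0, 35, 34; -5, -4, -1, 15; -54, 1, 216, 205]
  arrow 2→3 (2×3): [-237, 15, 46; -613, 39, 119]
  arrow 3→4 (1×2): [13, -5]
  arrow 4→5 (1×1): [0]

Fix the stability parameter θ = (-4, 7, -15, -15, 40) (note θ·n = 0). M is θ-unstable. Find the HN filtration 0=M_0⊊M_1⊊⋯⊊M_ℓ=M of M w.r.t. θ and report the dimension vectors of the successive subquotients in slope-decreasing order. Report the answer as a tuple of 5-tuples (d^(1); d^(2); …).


Barcode: M ≅ I[1,1], I[1,2], I[1,3], I[1,4], I[5,5]. HN layers by μ_θ (4 steps, strictly decreasing):
  μ^(1)=40; μ^(2)=7; μ^(3)=-4; μ^(4)=-27/4

((0, 0, 0, 0, 1); (0, 1, 0, 0, 0); (3, 1, 1, 0, 0); (1, 1, 1, 1, 0))


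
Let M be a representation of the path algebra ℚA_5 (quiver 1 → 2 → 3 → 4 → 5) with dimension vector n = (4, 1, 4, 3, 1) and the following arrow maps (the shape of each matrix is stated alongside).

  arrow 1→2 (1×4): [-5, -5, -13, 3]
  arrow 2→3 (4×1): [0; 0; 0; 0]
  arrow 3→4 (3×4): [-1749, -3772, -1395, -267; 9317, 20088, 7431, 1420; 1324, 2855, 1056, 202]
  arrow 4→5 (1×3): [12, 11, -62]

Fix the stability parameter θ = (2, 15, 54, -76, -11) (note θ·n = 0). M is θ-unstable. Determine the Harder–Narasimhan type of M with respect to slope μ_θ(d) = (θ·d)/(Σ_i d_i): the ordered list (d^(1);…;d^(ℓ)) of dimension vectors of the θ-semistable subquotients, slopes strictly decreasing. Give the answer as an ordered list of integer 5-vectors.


Barcode: M ≅ I[1,1]^3, I[1,2], I[3,3], I[3,4]^2, I[3,5]. HN layers by μ_θ (4 steps, strictly decreasing):
  μ^(1)=54; μ^(2)=15; μ^(3)=2; μ^(4)=-11

((0, 0, 1, 0, 0); (0, 1, 0, 0, 0); (4, 0, 0, 0, 0); (0, 0, 3, 3, 1))


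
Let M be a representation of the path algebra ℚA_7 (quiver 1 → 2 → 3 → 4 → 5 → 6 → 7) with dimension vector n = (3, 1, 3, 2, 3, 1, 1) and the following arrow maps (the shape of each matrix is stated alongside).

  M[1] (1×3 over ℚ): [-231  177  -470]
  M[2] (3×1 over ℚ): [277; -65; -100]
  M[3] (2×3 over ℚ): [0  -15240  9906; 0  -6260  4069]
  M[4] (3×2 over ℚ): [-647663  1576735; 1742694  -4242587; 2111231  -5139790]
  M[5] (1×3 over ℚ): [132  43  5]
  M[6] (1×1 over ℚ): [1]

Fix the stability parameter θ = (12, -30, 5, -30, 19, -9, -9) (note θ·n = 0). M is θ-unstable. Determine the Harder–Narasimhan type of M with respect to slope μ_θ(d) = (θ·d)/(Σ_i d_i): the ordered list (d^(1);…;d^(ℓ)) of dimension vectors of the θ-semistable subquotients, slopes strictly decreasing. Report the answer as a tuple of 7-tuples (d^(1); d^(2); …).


Via rank(M_{q-1}∘⋯∘M_p): M ≅ I[1,1]^2, I[1,3], I[3,3], I[3,7], I[4,5], I[5,5].
μ_θ-semistable layers: μ^(1)=19; μ^(2)=12; μ^(3)=5; μ^(4)=1/3; μ^(5)=-9; μ^(6)=-25/2; μ^(7)=-30

((0, 0, 0, 0, 2, 0, 0); (2, 0, 0, 0, 0, 0, 0); (0, 0, 2, 0, 0, 0, 0); (0, 0, 0, 0, 1, 1, 1); (1, 1, 0, 0, 0, 0, 0); (0, 0, 1, 1, 0, 0, 0); (0, 0, 0, 1, 0, 0, 0))


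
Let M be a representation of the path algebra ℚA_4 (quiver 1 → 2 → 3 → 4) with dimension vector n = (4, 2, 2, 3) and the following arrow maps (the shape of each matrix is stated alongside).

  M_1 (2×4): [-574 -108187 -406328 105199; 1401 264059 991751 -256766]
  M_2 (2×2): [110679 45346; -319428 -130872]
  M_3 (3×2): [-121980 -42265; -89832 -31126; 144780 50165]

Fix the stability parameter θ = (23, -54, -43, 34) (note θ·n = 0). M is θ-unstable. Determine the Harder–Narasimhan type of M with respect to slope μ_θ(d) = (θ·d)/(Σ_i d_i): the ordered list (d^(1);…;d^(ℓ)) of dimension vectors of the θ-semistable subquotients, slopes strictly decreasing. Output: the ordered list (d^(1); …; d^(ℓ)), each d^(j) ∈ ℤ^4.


Barcode: M ≅ I[1,1]^2, I[1,2], I[1,3], I[3,4], I[4,4]^2. HN layers by μ_θ (5 steps, strictly decreasing):
  μ^(1)=34; μ^(2)=23; μ^(3)=-31/2; μ^(4)=-74/3; μ^(5)=-43

((0, 0, 0, 3); (2, 0, 0, 0); (1, 1, 0, 0); (1, 1, 1, 0); (0, 0, 1, 0))
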